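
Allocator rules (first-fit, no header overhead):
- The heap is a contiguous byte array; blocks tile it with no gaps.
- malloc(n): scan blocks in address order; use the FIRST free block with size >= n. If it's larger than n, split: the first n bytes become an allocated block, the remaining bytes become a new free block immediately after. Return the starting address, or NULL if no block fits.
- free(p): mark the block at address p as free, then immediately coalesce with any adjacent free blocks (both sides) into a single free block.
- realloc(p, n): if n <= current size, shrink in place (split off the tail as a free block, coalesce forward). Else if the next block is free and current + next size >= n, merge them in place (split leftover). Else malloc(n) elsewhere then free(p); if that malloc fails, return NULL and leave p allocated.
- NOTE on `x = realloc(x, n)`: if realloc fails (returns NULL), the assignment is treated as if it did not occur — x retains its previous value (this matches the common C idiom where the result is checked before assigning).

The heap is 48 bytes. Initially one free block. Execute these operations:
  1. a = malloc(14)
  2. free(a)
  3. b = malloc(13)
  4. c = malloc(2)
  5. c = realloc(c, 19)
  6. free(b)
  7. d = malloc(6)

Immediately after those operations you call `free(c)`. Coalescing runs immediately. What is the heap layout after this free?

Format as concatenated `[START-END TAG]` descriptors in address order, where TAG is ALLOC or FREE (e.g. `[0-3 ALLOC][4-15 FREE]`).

Answer: [0-5 ALLOC][6-47 FREE]

Derivation:
Op 1: a = malloc(14) -> a = 0; heap: [0-13 ALLOC][14-47 FREE]
Op 2: free(a) -> (freed a); heap: [0-47 FREE]
Op 3: b = malloc(13) -> b = 0; heap: [0-12 ALLOC][13-47 FREE]
Op 4: c = malloc(2) -> c = 13; heap: [0-12 ALLOC][13-14 ALLOC][15-47 FREE]
Op 5: c = realloc(c, 19) -> c = 13; heap: [0-12 ALLOC][13-31 ALLOC][32-47 FREE]
Op 6: free(b) -> (freed b); heap: [0-12 FREE][13-31 ALLOC][32-47 FREE]
Op 7: d = malloc(6) -> d = 0; heap: [0-5 ALLOC][6-12 FREE][13-31 ALLOC][32-47 FREE]
free(c): c = 13 -> block [13-31 ALLOC]; mark free, coalesce with adjacent free neighbors -> [0-5 ALLOC][6-47 FREE]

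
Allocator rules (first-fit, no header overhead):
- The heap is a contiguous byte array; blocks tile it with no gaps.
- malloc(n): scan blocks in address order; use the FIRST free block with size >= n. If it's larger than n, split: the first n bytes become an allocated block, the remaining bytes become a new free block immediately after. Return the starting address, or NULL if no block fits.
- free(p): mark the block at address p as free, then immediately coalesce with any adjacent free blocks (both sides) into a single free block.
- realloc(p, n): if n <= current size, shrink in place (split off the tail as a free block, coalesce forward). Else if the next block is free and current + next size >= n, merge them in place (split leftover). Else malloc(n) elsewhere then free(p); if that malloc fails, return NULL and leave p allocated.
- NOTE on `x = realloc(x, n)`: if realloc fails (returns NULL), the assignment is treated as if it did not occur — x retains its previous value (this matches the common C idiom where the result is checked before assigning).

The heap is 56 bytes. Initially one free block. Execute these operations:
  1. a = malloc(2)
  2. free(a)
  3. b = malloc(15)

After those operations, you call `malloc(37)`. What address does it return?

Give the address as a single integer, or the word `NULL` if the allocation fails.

Op 1: a = malloc(2) -> a = 0; heap: [0-1 ALLOC][2-55 FREE]
Op 2: free(a) -> (freed a); heap: [0-55 FREE]
Op 3: b = malloc(15) -> b = 0; heap: [0-14 ALLOC][15-55 FREE]
malloc(37): first-fit scan over [0-14 ALLOC][15-55 FREE] -> 15

Answer: 15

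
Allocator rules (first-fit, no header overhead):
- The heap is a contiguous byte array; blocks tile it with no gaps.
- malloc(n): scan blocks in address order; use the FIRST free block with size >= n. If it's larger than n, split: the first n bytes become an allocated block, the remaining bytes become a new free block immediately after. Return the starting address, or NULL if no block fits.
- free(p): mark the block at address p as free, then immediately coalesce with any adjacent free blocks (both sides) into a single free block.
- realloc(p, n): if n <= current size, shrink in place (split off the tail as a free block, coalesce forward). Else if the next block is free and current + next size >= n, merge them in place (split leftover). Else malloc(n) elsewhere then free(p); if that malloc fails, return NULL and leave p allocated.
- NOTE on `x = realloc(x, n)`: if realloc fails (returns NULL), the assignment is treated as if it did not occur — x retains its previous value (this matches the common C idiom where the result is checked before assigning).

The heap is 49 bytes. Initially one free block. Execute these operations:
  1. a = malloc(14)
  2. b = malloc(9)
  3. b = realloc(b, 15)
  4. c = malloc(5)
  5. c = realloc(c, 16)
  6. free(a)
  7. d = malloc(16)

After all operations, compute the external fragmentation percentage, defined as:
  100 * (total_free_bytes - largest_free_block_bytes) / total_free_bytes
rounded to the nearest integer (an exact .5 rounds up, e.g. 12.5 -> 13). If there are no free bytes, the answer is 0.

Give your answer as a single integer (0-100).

Op 1: a = malloc(14) -> a = 0; heap: [0-13 ALLOC][14-48 FREE]
Op 2: b = malloc(9) -> b = 14; heap: [0-13 ALLOC][14-22 ALLOC][23-48 FREE]
Op 3: b = realloc(b, 15) -> b = 14; heap: [0-13 ALLOC][14-28 ALLOC][29-48 FREE]
Op 4: c = malloc(5) -> c = 29; heap: [0-13 ALLOC][14-28 ALLOC][29-33 ALLOC][34-48 FREE]
Op 5: c = realloc(c, 16) -> c = 29; heap: [0-13 ALLOC][14-28 ALLOC][29-44 ALLOC][45-48 FREE]
Op 6: free(a) -> (freed a); heap: [0-13 FREE][14-28 ALLOC][29-44 ALLOC][45-48 FREE]
Op 7: d = malloc(16) -> d = NULL; heap: [0-13 FREE][14-28 ALLOC][29-44 ALLOC][45-48 FREE]
Free blocks: [14 4] total_free=18 largest=14 -> 100*(18-14)/18 = 400/18 ≈ 22.222 -> rounds to 22

Answer: 22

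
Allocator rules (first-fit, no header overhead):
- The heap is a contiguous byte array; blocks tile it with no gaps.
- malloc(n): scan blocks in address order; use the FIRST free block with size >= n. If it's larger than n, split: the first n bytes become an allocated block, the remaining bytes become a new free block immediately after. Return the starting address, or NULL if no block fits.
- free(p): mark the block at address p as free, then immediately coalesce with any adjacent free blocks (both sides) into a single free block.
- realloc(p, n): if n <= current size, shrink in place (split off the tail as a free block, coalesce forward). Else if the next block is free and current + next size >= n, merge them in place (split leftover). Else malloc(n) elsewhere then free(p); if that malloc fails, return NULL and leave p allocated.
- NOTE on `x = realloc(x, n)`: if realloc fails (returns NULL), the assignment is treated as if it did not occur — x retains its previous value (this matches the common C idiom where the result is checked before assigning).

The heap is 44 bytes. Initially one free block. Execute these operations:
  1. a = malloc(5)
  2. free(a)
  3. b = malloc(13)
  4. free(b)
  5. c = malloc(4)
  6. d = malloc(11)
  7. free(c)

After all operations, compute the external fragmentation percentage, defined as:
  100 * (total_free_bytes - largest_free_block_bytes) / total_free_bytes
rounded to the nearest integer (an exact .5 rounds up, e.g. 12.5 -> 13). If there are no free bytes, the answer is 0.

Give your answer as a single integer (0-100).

Answer: 12

Derivation:
Op 1: a = malloc(5) -> a = 0; heap: [0-4 ALLOC][5-43 FREE]
Op 2: free(a) -> (freed a); heap: [0-43 FREE]
Op 3: b = malloc(13) -> b = 0; heap: [0-12 ALLOC][13-43 FREE]
Op 4: free(b) -> (freed b); heap: [0-43 FREE]
Op 5: c = malloc(4) -> c = 0; heap: [0-3 ALLOC][4-43 FREE]
Op 6: d = malloc(11) -> d = 4; heap: [0-3 ALLOC][4-14 ALLOC][15-43 FREE]
Op 7: free(c) -> (freed c); heap: [0-3 FREE][4-14 ALLOC][15-43 FREE]
Free blocks: [4 29] total_free=33 largest=29 -> 100*(33-29)/33 = 400/33 ≈ 12.121 -> rounds to 12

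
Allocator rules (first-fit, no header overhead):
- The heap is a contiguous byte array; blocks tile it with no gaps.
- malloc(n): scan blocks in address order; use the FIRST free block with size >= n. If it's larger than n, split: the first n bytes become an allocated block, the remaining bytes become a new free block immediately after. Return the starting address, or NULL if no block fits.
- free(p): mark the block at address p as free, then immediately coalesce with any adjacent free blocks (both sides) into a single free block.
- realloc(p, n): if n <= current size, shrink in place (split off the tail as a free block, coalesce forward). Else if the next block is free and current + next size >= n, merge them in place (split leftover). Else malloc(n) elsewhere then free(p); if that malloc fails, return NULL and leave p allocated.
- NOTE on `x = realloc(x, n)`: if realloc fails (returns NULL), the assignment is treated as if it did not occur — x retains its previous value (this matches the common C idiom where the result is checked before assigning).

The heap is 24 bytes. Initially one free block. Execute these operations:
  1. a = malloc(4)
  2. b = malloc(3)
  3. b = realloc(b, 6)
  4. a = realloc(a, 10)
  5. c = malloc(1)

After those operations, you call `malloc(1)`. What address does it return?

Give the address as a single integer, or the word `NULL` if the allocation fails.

Answer: 1

Derivation:
Op 1: a = malloc(4) -> a = 0; heap: [0-3 ALLOC][4-23 FREE]
Op 2: b = malloc(3) -> b = 4; heap: [0-3 ALLOC][4-6 ALLOC][7-23 FREE]
Op 3: b = realloc(b, 6) -> b = 4; heap: [0-3 ALLOC][4-9 ALLOC][10-23 FREE]
Op 4: a = realloc(a, 10) -> a = 10; heap: [0-3 FREE][4-9 ALLOC][10-19 ALLOC][20-23 FREE]
Op 5: c = malloc(1) -> c = 0; heap: [0-0 ALLOC][1-3 FREE][4-9 ALLOC][10-19 ALLOC][20-23 FREE]
malloc(1): first-fit scan over [0-0 ALLOC][1-3 FREE][4-9 ALLOC][10-19 ALLOC][20-23 FREE] -> 1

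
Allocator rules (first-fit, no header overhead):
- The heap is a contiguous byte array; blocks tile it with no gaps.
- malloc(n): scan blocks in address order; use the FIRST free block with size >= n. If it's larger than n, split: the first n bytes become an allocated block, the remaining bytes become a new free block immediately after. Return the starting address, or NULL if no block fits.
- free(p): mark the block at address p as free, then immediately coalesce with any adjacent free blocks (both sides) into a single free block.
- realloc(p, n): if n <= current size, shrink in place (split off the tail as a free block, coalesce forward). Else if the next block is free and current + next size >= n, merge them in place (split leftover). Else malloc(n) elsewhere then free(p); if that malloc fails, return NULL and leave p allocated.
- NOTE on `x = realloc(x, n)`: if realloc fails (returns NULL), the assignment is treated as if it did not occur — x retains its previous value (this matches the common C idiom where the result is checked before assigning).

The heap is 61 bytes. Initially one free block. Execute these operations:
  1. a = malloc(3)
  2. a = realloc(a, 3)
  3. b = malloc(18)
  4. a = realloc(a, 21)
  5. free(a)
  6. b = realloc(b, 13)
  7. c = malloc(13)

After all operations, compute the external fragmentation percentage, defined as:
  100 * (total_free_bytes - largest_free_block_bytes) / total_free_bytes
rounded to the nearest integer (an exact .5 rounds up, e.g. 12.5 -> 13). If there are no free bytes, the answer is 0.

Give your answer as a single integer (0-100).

Op 1: a = malloc(3) -> a = 0; heap: [0-2 ALLOC][3-60 FREE]
Op 2: a = realloc(a, 3) -> a = 0; heap: [0-2 ALLOC][3-60 FREE]
Op 3: b = malloc(18) -> b = 3; heap: [0-2 ALLOC][3-20 ALLOC][21-60 FREE]
Op 4: a = realloc(a, 21) -> a = 21; heap: [0-2 FREE][3-20 ALLOC][21-41 ALLOC][42-60 FREE]
Op 5: free(a) -> (freed a); heap: [0-2 FREE][3-20 ALLOC][21-60 FREE]
Op 6: b = realloc(b, 13) -> b = 3; heap: [0-2 FREE][3-15 ALLOC][16-60 FREE]
Op 7: c = malloc(13) -> c = 16; heap: [0-2 FREE][3-15 ALLOC][16-28 ALLOC][29-60 FREE]
Free blocks: [3 32] total_free=35 largest=32 -> 100*(35-32)/35 = 300/35 ≈ 8.571 -> rounds to 9

Answer: 9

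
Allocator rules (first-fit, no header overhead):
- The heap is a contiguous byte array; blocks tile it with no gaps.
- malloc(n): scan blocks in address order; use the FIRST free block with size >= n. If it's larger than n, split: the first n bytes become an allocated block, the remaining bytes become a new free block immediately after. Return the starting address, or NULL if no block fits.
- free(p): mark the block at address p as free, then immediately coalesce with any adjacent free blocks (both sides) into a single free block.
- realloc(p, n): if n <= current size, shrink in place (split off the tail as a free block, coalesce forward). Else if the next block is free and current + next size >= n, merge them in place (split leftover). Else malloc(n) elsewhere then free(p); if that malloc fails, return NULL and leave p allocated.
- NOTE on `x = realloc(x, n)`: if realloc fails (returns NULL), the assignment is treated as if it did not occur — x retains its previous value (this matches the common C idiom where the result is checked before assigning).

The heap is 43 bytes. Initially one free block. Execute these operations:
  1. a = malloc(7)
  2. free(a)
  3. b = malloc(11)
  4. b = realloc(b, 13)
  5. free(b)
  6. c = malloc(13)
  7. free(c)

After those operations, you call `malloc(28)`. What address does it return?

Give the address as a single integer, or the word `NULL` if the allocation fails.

Op 1: a = malloc(7) -> a = 0; heap: [0-6 ALLOC][7-42 FREE]
Op 2: free(a) -> (freed a); heap: [0-42 FREE]
Op 3: b = malloc(11) -> b = 0; heap: [0-10 ALLOC][11-42 FREE]
Op 4: b = realloc(b, 13) -> b = 0; heap: [0-12 ALLOC][13-42 FREE]
Op 5: free(b) -> (freed b); heap: [0-42 FREE]
Op 6: c = malloc(13) -> c = 0; heap: [0-12 ALLOC][13-42 FREE]
Op 7: free(c) -> (freed c); heap: [0-42 FREE]
malloc(28): first-fit scan over [0-42 FREE] -> 0

Answer: 0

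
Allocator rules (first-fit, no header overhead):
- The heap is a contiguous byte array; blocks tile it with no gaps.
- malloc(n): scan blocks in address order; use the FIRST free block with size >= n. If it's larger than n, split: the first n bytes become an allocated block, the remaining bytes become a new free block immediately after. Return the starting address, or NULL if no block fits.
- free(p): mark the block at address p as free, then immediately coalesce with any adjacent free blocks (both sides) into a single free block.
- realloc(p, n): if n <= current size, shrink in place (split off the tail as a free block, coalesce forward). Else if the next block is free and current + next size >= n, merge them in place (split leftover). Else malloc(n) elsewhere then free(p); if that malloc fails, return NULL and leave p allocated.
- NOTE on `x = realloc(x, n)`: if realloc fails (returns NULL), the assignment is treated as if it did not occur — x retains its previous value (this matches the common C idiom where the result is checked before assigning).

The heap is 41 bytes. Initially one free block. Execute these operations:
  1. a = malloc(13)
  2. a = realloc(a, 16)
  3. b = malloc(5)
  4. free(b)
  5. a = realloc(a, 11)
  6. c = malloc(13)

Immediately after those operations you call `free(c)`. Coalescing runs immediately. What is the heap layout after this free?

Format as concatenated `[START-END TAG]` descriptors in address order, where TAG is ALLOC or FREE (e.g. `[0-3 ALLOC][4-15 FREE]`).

Answer: [0-10 ALLOC][11-40 FREE]

Derivation:
Op 1: a = malloc(13) -> a = 0; heap: [0-12 ALLOC][13-40 FREE]
Op 2: a = realloc(a, 16) -> a = 0; heap: [0-15 ALLOC][16-40 FREE]
Op 3: b = malloc(5) -> b = 16; heap: [0-15 ALLOC][16-20 ALLOC][21-40 FREE]
Op 4: free(b) -> (freed b); heap: [0-15 ALLOC][16-40 FREE]
Op 5: a = realloc(a, 11) -> a = 0; heap: [0-10 ALLOC][11-40 FREE]
Op 6: c = malloc(13) -> c = 11; heap: [0-10 ALLOC][11-23 ALLOC][24-40 FREE]
free(c): c = 11 -> block [11-23 ALLOC]; mark free, coalesce with adjacent free neighbors -> [0-10 ALLOC][11-40 FREE]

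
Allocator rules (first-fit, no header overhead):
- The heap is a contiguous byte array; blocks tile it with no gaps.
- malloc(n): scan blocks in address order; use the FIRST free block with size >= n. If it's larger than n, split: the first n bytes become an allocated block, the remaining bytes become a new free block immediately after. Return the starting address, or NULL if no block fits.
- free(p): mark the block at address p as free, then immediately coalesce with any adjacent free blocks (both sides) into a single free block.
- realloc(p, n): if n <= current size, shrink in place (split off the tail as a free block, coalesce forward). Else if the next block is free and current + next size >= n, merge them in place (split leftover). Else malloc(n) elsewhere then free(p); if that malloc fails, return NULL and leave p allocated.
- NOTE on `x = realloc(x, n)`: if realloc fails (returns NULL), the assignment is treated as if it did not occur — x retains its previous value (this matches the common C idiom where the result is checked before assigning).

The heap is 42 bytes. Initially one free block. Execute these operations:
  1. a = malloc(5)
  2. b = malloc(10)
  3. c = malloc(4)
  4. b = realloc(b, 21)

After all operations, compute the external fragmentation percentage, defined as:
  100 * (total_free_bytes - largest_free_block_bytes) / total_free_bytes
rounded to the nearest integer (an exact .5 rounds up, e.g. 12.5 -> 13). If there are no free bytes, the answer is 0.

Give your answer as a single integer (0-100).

Op 1: a = malloc(5) -> a = 0; heap: [0-4 ALLOC][5-41 FREE]
Op 2: b = malloc(10) -> b = 5; heap: [0-4 ALLOC][5-14 ALLOC][15-41 FREE]
Op 3: c = malloc(4) -> c = 15; heap: [0-4 ALLOC][5-14 ALLOC][15-18 ALLOC][19-41 FREE]
Op 4: b = realloc(b, 21) -> b = 19; heap: [0-4 ALLOC][5-14 FREE][15-18 ALLOC][19-39 ALLOC][40-41 FREE]
Free blocks: [10 2] total_free=12 largest=10 -> 100*(12-10)/12 = 200/12 ≈ 16.667 -> rounds to 17

Answer: 17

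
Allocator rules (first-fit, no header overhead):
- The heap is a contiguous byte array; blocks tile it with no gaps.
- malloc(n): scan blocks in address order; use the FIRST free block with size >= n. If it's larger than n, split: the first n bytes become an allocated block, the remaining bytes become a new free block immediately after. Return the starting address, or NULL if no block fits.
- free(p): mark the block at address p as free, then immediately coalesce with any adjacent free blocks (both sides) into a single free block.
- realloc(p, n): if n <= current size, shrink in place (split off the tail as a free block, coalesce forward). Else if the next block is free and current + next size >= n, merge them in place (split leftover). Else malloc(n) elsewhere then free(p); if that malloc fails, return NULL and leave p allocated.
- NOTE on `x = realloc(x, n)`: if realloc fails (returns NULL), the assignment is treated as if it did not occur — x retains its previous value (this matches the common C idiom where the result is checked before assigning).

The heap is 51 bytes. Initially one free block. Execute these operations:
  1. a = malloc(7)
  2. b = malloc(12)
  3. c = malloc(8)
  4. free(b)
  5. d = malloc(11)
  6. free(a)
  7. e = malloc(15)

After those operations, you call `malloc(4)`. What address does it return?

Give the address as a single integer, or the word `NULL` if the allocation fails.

Op 1: a = malloc(7) -> a = 0; heap: [0-6 ALLOC][7-50 FREE]
Op 2: b = malloc(12) -> b = 7; heap: [0-6 ALLOC][7-18 ALLOC][19-50 FREE]
Op 3: c = malloc(8) -> c = 19; heap: [0-6 ALLOC][7-18 ALLOC][19-26 ALLOC][27-50 FREE]
Op 4: free(b) -> (freed b); heap: [0-6 ALLOC][7-18 FREE][19-26 ALLOC][27-50 FREE]
Op 5: d = malloc(11) -> d = 7; heap: [0-6 ALLOC][7-17 ALLOC][18-18 FREE][19-26 ALLOC][27-50 FREE]
Op 6: free(a) -> (freed a); heap: [0-6 FREE][7-17 ALLOC][18-18 FREE][19-26 ALLOC][27-50 FREE]
Op 7: e = malloc(15) -> e = 27; heap: [0-6 FREE][7-17 ALLOC][18-18 FREE][19-26 ALLOC][27-41 ALLOC][42-50 FREE]
malloc(4): first-fit scan over [0-6 FREE][7-17 ALLOC][18-18 FREE][19-26 ALLOC][27-41 ALLOC][42-50 FREE] -> 0

Answer: 0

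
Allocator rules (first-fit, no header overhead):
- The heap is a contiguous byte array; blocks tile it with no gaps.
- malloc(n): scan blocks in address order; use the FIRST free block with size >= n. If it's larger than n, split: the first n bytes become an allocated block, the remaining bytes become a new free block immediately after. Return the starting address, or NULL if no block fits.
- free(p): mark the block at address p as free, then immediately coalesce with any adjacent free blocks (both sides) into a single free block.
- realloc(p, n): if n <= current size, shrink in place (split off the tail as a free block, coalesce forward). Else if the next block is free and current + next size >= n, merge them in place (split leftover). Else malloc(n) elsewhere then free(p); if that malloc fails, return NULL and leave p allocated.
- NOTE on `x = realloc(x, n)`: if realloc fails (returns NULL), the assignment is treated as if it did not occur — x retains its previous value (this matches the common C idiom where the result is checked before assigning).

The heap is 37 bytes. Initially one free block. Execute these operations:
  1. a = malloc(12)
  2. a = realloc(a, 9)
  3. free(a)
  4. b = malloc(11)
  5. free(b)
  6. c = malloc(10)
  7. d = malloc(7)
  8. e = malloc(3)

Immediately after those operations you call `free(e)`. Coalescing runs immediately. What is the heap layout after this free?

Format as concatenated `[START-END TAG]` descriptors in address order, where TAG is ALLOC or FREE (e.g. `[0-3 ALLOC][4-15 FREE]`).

Answer: [0-9 ALLOC][10-16 ALLOC][17-36 FREE]

Derivation:
Op 1: a = malloc(12) -> a = 0; heap: [0-11 ALLOC][12-36 FREE]
Op 2: a = realloc(a, 9) -> a = 0; heap: [0-8 ALLOC][9-36 FREE]
Op 3: free(a) -> (freed a); heap: [0-36 FREE]
Op 4: b = malloc(11) -> b = 0; heap: [0-10 ALLOC][11-36 FREE]
Op 5: free(b) -> (freed b); heap: [0-36 FREE]
Op 6: c = malloc(10) -> c = 0; heap: [0-9 ALLOC][10-36 FREE]
Op 7: d = malloc(7) -> d = 10; heap: [0-9 ALLOC][10-16 ALLOC][17-36 FREE]
Op 8: e = malloc(3) -> e = 17; heap: [0-9 ALLOC][10-16 ALLOC][17-19 ALLOC][20-36 FREE]
free(e): e = 17 -> block [17-19 ALLOC]; mark free, coalesce with adjacent free neighbors -> [0-9 ALLOC][10-16 ALLOC][17-36 FREE]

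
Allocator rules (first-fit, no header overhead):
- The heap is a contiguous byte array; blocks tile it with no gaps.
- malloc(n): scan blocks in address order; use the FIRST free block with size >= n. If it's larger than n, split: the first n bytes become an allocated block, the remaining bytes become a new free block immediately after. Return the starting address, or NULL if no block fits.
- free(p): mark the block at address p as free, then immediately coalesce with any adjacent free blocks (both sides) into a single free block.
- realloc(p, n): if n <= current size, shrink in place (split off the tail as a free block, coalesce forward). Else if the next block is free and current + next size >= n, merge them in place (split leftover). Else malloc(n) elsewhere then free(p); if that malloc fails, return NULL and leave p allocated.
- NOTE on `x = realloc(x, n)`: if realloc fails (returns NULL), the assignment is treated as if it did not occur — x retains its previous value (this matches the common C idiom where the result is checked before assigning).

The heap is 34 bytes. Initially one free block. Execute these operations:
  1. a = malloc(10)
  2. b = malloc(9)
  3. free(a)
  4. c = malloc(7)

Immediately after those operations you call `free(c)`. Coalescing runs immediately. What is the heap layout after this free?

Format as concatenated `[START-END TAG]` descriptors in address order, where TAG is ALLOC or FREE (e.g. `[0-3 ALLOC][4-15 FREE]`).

Answer: [0-9 FREE][10-18 ALLOC][19-33 FREE]

Derivation:
Op 1: a = malloc(10) -> a = 0; heap: [0-9 ALLOC][10-33 FREE]
Op 2: b = malloc(9) -> b = 10; heap: [0-9 ALLOC][10-18 ALLOC][19-33 FREE]
Op 3: free(a) -> (freed a); heap: [0-9 FREE][10-18 ALLOC][19-33 FREE]
Op 4: c = malloc(7) -> c = 0; heap: [0-6 ALLOC][7-9 FREE][10-18 ALLOC][19-33 FREE]
free(c): c = 0 -> block [0-6 ALLOC]; mark free, coalesce with adjacent free neighbors -> [0-9 FREE][10-18 ALLOC][19-33 FREE]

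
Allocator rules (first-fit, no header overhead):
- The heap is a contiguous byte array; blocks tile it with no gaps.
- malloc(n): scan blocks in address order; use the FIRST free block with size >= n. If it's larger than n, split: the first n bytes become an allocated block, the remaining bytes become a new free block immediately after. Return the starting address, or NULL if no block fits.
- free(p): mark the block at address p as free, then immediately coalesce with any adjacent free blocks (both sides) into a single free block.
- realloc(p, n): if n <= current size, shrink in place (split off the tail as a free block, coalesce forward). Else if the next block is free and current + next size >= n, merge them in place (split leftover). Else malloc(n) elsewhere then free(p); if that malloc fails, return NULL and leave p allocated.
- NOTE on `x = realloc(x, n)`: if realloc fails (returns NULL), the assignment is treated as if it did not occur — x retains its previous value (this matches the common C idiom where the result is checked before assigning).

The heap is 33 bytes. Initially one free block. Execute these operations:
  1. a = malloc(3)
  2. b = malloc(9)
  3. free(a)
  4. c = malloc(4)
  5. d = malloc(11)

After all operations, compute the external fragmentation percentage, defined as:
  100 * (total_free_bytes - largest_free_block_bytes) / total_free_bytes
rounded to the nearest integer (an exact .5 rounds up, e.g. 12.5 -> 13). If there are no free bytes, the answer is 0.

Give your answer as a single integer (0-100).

Op 1: a = malloc(3) -> a = 0; heap: [0-2 ALLOC][3-32 FREE]
Op 2: b = malloc(9) -> b = 3; heap: [0-2 ALLOC][3-11 ALLOC][12-32 FREE]
Op 3: free(a) -> (freed a); heap: [0-2 FREE][3-11 ALLOC][12-32 FREE]
Op 4: c = malloc(4) -> c = 12; heap: [0-2 FREE][3-11 ALLOC][12-15 ALLOC][16-32 FREE]
Op 5: d = malloc(11) -> d = 16; heap: [0-2 FREE][3-11 ALLOC][12-15 ALLOC][16-26 ALLOC][27-32 FREE]
Free blocks: [3 6] total_free=9 largest=6 -> 100*(9-6)/9 = 300/9 ≈ 33.333 -> rounds to 33

Answer: 33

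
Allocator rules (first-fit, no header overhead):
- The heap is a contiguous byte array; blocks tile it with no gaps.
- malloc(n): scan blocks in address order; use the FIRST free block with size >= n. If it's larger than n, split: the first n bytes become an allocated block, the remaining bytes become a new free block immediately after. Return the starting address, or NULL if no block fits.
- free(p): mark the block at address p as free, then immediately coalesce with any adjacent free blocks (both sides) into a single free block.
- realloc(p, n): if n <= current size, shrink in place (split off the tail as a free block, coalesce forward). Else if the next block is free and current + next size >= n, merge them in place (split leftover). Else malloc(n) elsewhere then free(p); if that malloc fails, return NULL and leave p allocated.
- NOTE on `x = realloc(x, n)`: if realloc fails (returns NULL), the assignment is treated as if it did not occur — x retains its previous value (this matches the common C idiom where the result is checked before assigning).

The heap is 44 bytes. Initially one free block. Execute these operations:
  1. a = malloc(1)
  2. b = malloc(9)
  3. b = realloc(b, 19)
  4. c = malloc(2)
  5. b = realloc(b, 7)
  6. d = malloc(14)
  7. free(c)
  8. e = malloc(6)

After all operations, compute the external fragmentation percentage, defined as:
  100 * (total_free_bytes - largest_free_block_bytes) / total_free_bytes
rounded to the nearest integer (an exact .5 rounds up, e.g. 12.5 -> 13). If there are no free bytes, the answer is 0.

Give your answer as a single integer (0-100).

Op 1: a = malloc(1) -> a = 0; heap: [0-0 ALLOC][1-43 FREE]
Op 2: b = malloc(9) -> b = 1; heap: [0-0 ALLOC][1-9 ALLOC][10-43 FREE]
Op 3: b = realloc(b, 19) -> b = 1; heap: [0-0 ALLOC][1-19 ALLOC][20-43 FREE]
Op 4: c = malloc(2) -> c = 20; heap: [0-0 ALLOC][1-19 ALLOC][20-21 ALLOC][22-43 FREE]
Op 5: b = realloc(b, 7) -> b = 1; heap: [0-0 ALLOC][1-7 ALLOC][8-19 FREE][20-21 ALLOC][22-43 FREE]
Op 6: d = malloc(14) -> d = 22; heap: [0-0 ALLOC][1-7 ALLOC][8-19 FREE][20-21 ALLOC][22-35 ALLOC][36-43 FREE]
Op 7: free(c) -> (freed c); heap: [0-0 ALLOC][1-7 ALLOC][8-21 FREE][22-35 ALLOC][36-43 FREE]
Op 8: e = malloc(6) -> e = 8; heap: [0-0 ALLOC][1-7 ALLOC][8-13 ALLOC][14-21 FREE][22-35 ALLOC][36-43 FREE]
Free blocks: [8 8] total_free=16 largest=8 -> 100*(16-8)/16 = 800/16 = 50

Answer: 50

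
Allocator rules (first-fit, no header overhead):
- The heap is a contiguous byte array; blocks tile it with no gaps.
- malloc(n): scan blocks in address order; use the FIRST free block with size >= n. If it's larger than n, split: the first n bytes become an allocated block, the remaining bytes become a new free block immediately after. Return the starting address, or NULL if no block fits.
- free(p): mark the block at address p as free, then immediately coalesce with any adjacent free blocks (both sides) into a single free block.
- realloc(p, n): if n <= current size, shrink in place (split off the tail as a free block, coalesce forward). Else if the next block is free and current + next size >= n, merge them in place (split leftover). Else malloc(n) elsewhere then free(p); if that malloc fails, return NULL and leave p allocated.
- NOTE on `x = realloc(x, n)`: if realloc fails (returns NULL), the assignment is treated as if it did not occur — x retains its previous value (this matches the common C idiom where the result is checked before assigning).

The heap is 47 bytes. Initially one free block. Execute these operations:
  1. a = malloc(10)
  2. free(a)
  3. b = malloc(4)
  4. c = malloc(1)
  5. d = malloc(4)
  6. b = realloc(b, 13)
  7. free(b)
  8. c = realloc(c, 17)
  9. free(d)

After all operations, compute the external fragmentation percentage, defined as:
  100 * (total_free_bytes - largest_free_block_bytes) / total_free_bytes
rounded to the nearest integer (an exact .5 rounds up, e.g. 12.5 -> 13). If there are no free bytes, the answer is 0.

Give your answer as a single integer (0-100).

Op 1: a = malloc(10) -> a = 0; heap: [0-9 ALLOC][10-46 FREE]
Op 2: free(a) -> (freed a); heap: [0-46 FREE]
Op 3: b = malloc(4) -> b = 0; heap: [0-3 ALLOC][4-46 FREE]
Op 4: c = malloc(1) -> c = 4; heap: [0-3 ALLOC][4-4 ALLOC][5-46 FREE]
Op 5: d = malloc(4) -> d = 5; heap: [0-3 ALLOC][4-4 ALLOC][5-8 ALLOC][9-46 FREE]
Op 6: b = realloc(b, 13) -> b = 9; heap: [0-3 FREE][4-4 ALLOC][5-8 ALLOC][9-21 ALLOC][22-46 FREE]
Op 7: free(b) -> (freed b); heap: [0-3 FREE][4-4 ALLOC][5-8 ALLOC][9-46 FREE]
Op 8: c = realloc(c, 17) -> c = 9; heap: [0-4 FREE][5-8 ALLOC][9-25 ALLOC][26-46 FREE]
Op 9: free(d) -> (freed d); heap: [0-8 FREE][9-25 ALLOC][26-46 FREE]
Free blocks: [9 21] total_free=30 largest=21 -> 100*(30-21)/30 = 900/30 = 30

Answer: 30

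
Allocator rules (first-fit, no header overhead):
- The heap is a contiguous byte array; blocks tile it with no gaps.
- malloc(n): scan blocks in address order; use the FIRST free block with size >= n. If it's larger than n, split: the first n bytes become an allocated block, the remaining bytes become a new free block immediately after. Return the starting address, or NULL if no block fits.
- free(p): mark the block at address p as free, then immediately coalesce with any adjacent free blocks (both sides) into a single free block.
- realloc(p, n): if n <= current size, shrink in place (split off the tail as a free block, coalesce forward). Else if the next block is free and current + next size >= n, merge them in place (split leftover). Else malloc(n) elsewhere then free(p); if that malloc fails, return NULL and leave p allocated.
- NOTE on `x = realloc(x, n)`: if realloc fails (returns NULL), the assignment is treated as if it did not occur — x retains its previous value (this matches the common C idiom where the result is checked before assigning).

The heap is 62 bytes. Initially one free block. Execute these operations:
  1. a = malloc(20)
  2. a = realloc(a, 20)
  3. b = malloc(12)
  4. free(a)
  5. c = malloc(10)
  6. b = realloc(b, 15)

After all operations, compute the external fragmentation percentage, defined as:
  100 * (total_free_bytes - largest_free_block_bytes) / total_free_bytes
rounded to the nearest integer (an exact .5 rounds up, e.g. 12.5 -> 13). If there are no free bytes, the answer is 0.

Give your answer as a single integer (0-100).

Op 1: a = malloc(20) -> a = 0; heap: [0-19 ALLOC][20-61 FREE]
Op 2: a = realloc(a, 20) -> a = 0; heap: [0-19 ALLOC][20-61 FREE]
Op 3: b = malloc(12) -> b = 20; heap: [0-19 ALLOC][20-31 ALLOC][32-61 FREE]
Op 4: free(a) -> (freed a); heap: [0-19 FREE][20-31 ALLOC][32-61 FREE]
Op 5: c = malloc(10) -> c = 0; heap: [0-9 ALLOC][10-19 FREE][20-31 ALLOC][32-61 FREE]
Op 6: b = realloc(b, 15) -> b = 20; heap: [0-9 ALLOC][10-19 FREE][20-34 ALLOC][35-61 FREE]
Free blocks: [10 27] total_free=37 largest=27 -> 100*(37-27)/37 = 1000/37 ≈ 27.027 -> rounds to 27

Answer: 27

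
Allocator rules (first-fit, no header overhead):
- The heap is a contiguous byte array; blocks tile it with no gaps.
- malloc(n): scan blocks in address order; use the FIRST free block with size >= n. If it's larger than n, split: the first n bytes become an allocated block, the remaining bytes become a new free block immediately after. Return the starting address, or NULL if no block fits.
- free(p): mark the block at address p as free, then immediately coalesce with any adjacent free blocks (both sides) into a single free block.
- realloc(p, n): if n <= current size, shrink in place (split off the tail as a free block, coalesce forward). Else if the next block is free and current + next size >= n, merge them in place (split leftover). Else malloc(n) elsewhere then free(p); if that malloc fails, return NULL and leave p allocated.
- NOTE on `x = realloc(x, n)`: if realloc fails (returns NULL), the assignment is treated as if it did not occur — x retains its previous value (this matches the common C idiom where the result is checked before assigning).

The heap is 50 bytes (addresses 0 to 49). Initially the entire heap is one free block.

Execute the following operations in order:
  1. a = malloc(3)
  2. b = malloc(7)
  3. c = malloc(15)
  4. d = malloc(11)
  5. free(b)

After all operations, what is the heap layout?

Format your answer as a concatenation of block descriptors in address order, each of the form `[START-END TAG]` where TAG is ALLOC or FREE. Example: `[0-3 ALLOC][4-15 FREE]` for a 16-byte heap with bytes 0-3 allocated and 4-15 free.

Op 1: a = malloc(3) -> a = 0; heap: [0-2 ALLOC][3-49 FREE]
Op 2: b = malloc(7) -> b = 3; heap: [0-2 ALLOC][3-9 ALLOC][10-49 FREE]
Op 3: c = malloc(15) -> c = 10; heap: [0-2 ALLOC][3-9 ALLOC][10-24 ALLOC][25-49 FREE]
Op 4: d = malloc(11) -> d = 25; heap: [0-2 ALLOC][3-9 ALLOC][10-24 ALLOC][25-35 ALLOC][36-49 FREE]
Op 5: free(b) -> (freed b); heap: [0-2 ALLOC][3-9 FREE][10-24 ALLOC][25-35 ALLOC][36-49 FREE]

Answer: [0-2 ALLOC][3-9 FREE][10-24 ALLOC][25-35 ALLOC][36-49 FREE]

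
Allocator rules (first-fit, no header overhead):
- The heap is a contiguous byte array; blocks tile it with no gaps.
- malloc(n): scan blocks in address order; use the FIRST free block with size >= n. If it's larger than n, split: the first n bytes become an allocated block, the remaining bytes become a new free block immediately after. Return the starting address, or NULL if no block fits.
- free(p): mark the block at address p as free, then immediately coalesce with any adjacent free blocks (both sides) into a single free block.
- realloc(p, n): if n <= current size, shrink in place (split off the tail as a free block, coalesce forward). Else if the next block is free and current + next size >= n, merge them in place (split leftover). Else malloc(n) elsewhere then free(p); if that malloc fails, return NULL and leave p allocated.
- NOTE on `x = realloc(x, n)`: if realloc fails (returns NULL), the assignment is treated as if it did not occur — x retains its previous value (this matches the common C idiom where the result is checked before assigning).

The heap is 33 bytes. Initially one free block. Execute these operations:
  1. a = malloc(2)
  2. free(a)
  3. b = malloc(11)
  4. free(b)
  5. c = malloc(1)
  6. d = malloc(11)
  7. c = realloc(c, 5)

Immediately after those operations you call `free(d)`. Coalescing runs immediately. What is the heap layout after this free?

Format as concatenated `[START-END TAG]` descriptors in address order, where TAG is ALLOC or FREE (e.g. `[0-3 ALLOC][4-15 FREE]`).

Op 1: a = malloc(2) -> a = 0; heap: [0-1 ALLOC][2-32 FREE]
Op 2: free(a) -> (freed a); heap: [0-32 FREE]
Op 3: b = malloc(11) -> b = 0; heap: [0-10 ALLOC][11-32 FREE]
Op 4: free(b) -> (freed b); heap: [0-32 FREE]
Op 5: c = malloc(1) -> c = 0; heap: [0-0 ALLOC][1-32 FREE]
Op 6: d = malloc(11) -> d = 1; heap: [0-0 ALLOC][1-11 ALLOC][12-32 FREE]
Op 7: c = realloc(c, 5) -> c = 12; heap: [0-0 FREE][1-11 ALLOC][12-16 ALLOC][17-32 FREE]
free(d): d = 1 -> block [1-11 ALLOC]; mark free, coalesce with adjacent free neighbors -> [0-11 FREE][12-16 ALLOC][17-32 FREE]

Answer: [0-11 FREE][12-16 ALLOC][17-32 FREE]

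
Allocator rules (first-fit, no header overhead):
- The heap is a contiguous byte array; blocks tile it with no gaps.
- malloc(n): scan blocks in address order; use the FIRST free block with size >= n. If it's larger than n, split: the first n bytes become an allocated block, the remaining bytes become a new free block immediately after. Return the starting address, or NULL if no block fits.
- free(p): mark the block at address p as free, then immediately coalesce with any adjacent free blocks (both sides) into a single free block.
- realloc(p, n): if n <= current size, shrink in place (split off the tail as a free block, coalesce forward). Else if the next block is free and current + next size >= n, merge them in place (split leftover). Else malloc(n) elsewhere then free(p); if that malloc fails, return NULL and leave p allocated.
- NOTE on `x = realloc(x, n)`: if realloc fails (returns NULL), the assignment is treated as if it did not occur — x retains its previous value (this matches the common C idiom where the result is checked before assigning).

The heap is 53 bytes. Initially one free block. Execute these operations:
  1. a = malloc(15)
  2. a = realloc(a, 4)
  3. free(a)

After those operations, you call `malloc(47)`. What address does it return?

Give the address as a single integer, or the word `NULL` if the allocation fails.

Answer: 0

Derivation:
Op 1: a = malloc(15) -> a = 0; heap: [0-14 ALLOC][15-52 FREE]
Op 2: a = realloc(a, 4) -> a = 0; heap: [0-3 ALLOC][4-52 FREE]
Op 3: free(a) -> (freed a); heap: [0-52 FREE]
malloc(47): first-fit scan over [0-52 FREE] -> 0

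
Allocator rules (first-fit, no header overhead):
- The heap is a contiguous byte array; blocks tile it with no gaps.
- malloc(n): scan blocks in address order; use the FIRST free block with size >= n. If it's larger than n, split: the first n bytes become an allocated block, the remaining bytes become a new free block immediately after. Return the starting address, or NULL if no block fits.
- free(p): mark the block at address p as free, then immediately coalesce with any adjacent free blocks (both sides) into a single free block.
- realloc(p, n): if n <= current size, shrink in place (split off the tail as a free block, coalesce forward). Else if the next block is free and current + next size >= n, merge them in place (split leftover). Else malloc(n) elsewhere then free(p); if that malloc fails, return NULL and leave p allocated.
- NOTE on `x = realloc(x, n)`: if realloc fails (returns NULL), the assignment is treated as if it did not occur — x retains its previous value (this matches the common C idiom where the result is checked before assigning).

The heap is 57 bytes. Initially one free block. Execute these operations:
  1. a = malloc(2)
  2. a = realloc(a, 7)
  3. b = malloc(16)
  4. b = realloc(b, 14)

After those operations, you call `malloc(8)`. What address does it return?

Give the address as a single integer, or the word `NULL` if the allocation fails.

Answer: 21

Derivation:
Op 1: a = malloc(2) -> a = 0; heap: [0-1 ALLOC][2-56 FREE]
Op 2: a = realloc(a, 7) -> a = 0; heap: [0-6 ALLOC][7-56 FREE]
Op 3: b = malloc(16) -> b = 7; heap: [0-6 ALLOC][7-22 ALLOC][23-56 FREE]
Op 4: b = realloc(b, 14) -> b = 7; heap: [0-6 ALLOC][7-20 ALLOC][21-56 FREE]
malloc(8): first-fit scan over [0-6 ALLOC][7-20 ALLOC][21-56 FREE] -> 21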